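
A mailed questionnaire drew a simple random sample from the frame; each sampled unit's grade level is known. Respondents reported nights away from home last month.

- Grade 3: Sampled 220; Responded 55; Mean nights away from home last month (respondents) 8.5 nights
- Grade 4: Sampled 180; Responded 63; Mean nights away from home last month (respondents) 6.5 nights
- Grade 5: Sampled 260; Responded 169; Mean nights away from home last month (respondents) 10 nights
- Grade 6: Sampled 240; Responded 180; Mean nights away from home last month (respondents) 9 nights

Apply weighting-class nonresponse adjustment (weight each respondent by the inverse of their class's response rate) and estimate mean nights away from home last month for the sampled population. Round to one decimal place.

8.7

Class response rates: Grade 3 55/220 = 25%, Grade 4 63/180 = 35%, Grade 5 169/260 = 65%, Grade 6 180/240 = 75%.
Weighting each respondent by the inverse class response rate inflates each class back to its sampled size, so the class weight is n_sampled:
  Grade 3: 220 × 8.5 = 1870
  Grade 4: 180 × 6.5 = 1170
  Grade 5: 260 × 10 = 2600
  Grade 6: 240 × 9 = 2160
Adjusted estimate = 7800 / 900 = 8.66667 → 8.7.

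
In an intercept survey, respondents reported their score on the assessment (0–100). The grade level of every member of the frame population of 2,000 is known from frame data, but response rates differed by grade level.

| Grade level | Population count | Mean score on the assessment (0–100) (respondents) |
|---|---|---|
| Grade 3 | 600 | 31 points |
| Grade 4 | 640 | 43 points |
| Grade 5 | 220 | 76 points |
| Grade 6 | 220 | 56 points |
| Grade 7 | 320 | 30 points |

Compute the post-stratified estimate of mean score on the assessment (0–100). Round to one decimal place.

Weight each group's respondent value by its population share:
  Grade 3: (600/2,000) × 31 = 9.3
  Grade 4: (640/2,000) × 43 = 13.76
  Grade 5: (220/2,000) × 76 = 8.36
  Grade 6: (220/2,000) × 56 = 6.16
  Grade 7: (320/2,000) × 30 = 4.8
Post-stratified estimate = 42.38 → 42.4.

42.4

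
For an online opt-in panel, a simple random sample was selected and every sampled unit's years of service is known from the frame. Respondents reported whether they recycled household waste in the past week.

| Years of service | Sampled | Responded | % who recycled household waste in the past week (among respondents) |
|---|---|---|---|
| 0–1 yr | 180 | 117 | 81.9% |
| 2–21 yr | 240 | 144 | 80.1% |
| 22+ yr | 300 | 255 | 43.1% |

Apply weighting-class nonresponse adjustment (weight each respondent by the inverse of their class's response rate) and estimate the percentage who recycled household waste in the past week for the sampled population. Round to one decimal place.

65.1%

Response rates by class: 0–1 yr 117/180 = 65%, 2–21 yr 144/240 = 60%, 22+ yr 255/300 = 85%.
Inverse-response-rate weighting restores each class to its sampled count, so class totals weight by n_sampled:
  0–1 yr: 180 × 81.9 = 14742
  2–21 yr: 240 × 80.1 = 19,224
  22+ yr: 300 × 43.1 = 12,930
Adjusted estimate = 46,896 / 720 = 65.1333 → 65.1%.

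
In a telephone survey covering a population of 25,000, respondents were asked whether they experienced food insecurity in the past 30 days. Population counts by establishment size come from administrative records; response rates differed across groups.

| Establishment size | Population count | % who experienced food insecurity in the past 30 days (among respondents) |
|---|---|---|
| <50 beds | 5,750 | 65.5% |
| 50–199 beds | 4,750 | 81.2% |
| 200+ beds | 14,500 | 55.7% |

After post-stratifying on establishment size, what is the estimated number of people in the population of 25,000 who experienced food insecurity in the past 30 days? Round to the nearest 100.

15,700

Each cell contributes its population count × the respondent rate:
  <50 beds: 5,750 × 65.5% = 3766.25
  50–199 beds: 4,750 × 81.2% = 3857
  200+ beds: 14,500 × 55.7% = 8076.5
Estimated total = 15699.8 → 15,700.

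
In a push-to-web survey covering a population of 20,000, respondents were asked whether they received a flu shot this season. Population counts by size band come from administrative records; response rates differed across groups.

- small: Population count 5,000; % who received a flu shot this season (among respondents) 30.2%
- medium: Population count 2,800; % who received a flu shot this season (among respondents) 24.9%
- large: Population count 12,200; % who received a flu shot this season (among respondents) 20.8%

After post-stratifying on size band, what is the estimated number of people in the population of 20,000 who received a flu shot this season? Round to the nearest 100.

4,700

Each cell contributes its population count × the respondent rate:
  small: 5,000 × 30.2% = 1510
  medium: 2,800 × 24.9% = 697.2
  large: 12,200 × 20.8% = 2537.6
Estimated total = 4744.8 → 4,700.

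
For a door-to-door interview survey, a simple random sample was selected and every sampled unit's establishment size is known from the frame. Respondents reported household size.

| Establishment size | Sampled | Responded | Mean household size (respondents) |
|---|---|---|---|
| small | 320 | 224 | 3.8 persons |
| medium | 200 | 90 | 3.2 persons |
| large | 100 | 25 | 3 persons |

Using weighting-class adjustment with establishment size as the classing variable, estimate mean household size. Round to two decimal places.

3.48

Response rates by class: small 224/320 = 70%, medium 90/200 = 45%, large 25/100 = 25%.
Inverse-response-rate weighting restores each class to its sampled count, so class totals weight by n_sampled:
  small: 320 × 3.8 = 1216
  medium: 200 × 3.2 = 640
  large: 100 × 3 = 300
Adjusted estimate = 2156 / 620 = 3.47742 → 3.48.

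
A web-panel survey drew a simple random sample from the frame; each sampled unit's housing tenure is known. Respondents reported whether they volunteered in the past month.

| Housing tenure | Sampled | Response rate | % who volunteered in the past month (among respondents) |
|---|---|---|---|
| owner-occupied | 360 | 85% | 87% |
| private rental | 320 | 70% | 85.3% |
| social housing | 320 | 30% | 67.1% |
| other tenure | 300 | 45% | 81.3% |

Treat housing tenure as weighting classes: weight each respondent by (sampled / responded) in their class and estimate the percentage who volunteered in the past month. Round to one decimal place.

Weighting each respondent by the inverse class response rate inflates each class back to its sampled size, so the class weight is n_sampled:
  owner-occupied: 360 × 87 = 31,320
  private rental: 320 × 85.3 = 27,296
  social housing: 320 × 67.1 = 21,472
  other tenure: 300 × 81.3 = 24,390
Adjusted estimate = 104,478 / 1,300 = 80.3677 → 80.4%.

80.4%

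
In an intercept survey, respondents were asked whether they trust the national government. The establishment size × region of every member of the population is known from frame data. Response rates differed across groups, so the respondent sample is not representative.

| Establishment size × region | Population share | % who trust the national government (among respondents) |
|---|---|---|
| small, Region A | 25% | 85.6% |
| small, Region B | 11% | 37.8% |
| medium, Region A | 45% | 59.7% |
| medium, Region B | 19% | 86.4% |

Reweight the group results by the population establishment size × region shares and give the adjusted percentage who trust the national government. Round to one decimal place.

68.8%

Each cell contributes population-share × respondent value:
  small, Region A: 0.25 × 85.6 = 21.4
  small, Region B: 0.11 × 37.8 = 4.158
  medium, Region A: 0.45 × 59.7 = 26.865
  medium, Region B: 0.19 × 86.4 = 16.416
Post-stratified estimate = 68.839 → 68.8%.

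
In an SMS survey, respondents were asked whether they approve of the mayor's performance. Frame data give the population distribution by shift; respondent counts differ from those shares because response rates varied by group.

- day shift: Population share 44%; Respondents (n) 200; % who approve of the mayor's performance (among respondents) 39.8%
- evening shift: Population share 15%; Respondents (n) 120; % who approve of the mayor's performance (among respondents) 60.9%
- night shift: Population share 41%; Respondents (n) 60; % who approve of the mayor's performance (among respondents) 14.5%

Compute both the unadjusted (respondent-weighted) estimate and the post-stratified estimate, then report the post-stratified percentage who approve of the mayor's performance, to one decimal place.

32.6%

Naive respondent-only estimate (weights = respondent counts):
  (200/380)×39.8 + (120/380)×60.9 + (60/380)×14.5 = 42.4684%
Post-stratified estimate weights by population shares:
  0.44×39.8 + 0.15×60.9 + 0.41×14.5 = 32.592%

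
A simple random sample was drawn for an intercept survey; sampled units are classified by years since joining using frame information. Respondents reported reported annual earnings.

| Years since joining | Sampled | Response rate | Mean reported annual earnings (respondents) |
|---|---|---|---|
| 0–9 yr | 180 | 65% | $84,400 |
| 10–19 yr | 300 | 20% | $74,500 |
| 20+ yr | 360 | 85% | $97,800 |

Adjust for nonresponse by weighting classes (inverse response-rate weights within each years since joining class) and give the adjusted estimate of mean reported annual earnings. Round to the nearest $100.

Weighting each respondent by the inverse class response rate inflates each class back to its sampled size, so the class weight is n_sampled:
  0–9 yr: 180 × 84,400 = 15,192,000
  10–19 yr: 300 × 74,500 = 22,350,000
  20+ yr: 360 × 97,800 = 35,208,000
Adjusted estimate = 72,750,000 / 840 = 86607.1 → $86,600.

$86,600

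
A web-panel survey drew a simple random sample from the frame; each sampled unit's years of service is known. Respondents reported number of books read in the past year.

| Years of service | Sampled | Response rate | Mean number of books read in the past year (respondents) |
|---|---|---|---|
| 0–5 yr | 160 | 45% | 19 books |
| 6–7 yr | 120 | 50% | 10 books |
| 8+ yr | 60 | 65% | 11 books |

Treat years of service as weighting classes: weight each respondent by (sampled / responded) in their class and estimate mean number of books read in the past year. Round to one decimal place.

14.4

With weight = n_sampled/n_responded per class, the weighted class total is n_sampled:
  0–5 yr: 160 × 19 = 3040
  6–7 yr: 120 × 10 = 1200
  8+ yr: 60 × 11 = 660
Adjusted estimate = 4900 / 340 = 14.4118 → 14.4.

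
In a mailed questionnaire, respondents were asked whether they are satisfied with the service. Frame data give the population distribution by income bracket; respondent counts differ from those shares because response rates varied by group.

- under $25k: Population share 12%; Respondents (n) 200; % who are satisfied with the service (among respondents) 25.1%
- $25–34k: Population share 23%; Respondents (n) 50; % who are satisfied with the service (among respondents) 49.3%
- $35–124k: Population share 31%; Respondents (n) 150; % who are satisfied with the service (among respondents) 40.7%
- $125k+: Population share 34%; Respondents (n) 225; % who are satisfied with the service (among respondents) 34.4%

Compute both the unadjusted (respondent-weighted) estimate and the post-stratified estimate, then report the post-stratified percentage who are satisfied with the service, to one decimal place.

38.7%

Without adjustment, the pooled respondent share is:
  (200/625)×25.1 + (50/625)×49.3 + (150/625)×40.7 + (225/625)×34.4 = 34.128%
Post-stratifying to population shares instead:
  0.12×25.1 + 0.23×49.3 + 0.31×40.7 + 0.34×34.4 = 38.664%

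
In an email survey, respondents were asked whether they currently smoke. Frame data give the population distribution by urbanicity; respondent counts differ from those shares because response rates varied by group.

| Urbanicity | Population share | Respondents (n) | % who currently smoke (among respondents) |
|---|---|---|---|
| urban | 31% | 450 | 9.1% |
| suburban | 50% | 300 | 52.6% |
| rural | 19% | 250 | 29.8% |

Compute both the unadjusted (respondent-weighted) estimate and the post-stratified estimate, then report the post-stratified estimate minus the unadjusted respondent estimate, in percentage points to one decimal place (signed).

+7.5 percentage points

Without adjustment, the pooled respondent share is:
  (450/1000)×9.1 + (300/1000)×52.6 + (250/1000)×29.8 = 27.325%
Reweighting by population urbanicity shares:
  0.31×9.1 + 0.5×52.6 + 0.19×29.8 = 34.783%
Difference = 34.783 − 27.325 = 7.458 pp.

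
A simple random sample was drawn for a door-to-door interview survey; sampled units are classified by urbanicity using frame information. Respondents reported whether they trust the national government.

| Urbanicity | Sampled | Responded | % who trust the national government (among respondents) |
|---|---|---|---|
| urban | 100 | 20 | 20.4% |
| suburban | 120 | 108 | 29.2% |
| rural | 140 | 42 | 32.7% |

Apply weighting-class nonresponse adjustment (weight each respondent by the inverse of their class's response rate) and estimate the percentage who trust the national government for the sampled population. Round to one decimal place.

28.1%

Response rates by class: urban 20/100 = 20%, suburban 108/120 = 90%, rural 42/140 = 30%.
Inverse-response-rate weighting restores each class to its sampled count, so class totals weight by n_sampled:
  urban: 100 × 20.4 = 2040
  suburban: 120 × 29.2 = 3504
  rural: 140 × 32.7 = 4578
Adjusted estimate = 10,122 / 360 = 28.1167 → 28.1%.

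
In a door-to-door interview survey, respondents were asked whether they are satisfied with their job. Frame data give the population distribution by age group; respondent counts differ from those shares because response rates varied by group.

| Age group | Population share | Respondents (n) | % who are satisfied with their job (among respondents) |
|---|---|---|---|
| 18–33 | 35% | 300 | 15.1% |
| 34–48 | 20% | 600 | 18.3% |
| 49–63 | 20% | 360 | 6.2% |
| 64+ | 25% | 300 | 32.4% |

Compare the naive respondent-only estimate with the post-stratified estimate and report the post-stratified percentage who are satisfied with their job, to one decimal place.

18.3%

Naive respondent-only estimate (weights = respondent counts):
  (300/1560)×15.1 + (600/1560)×18.3 + (360/1560)×6.2 + (300/1560)×32.4 = 17.6038%
Post-stratified estimate weights by population shares:
  0.35×15.1 + 0.2×18.3 + 0.2×6.2 + 0.25×32.4 = 18.285%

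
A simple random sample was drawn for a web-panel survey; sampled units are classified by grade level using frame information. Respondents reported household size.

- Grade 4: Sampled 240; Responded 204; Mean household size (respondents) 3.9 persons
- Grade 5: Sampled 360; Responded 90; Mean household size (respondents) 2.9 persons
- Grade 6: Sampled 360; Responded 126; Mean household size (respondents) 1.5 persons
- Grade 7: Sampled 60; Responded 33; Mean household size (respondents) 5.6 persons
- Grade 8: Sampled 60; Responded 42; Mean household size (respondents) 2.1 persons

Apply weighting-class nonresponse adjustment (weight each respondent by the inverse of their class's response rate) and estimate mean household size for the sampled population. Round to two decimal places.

2.76

Response rates by class: Grade 4 204/240 = 85%, Grade 5 90/360 = 25%, Grade 6 126/360 = 35%, Grade 7 33/60 = 55%, Grade 8 42/60 = 70%.
With weight = n_sampled/n_responded per class, the weighted class total is n_sampled:
  Grade 4: 240 × 3.9 = 936
  Grade 5: 360 × 2.9 = 1044
  Grade 6: 360 × 1.5 = 540
  Grade 7: 60 × 5.6 = 336
  Grade 8: 60 × 2.1 = 126
Adjusted estimate = 2982 / 1,080 = 2.76111 → 2.76.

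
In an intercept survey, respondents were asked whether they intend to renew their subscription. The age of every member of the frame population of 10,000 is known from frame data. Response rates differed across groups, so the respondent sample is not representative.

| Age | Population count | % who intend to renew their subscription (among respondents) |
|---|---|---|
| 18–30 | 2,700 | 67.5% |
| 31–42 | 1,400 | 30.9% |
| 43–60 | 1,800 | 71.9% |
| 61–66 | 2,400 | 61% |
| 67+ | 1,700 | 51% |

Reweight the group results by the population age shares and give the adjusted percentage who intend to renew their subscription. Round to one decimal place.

58.8%

Each cell contributes population-share × respondent value:
  18–30: (2,700/10,000) × 67.5 = 18.225
  31–42: (1,400/10,000) × 30.9 = 4.326
  43–60: (1,800/10,000) × 71.9 = 12.942
  61–66: (2,400/10,000) × 61 = 14.64
  67+: (1,700/10,000) × 51 = 8.67
Post-stratified estimate = 58.803 → 58.8%.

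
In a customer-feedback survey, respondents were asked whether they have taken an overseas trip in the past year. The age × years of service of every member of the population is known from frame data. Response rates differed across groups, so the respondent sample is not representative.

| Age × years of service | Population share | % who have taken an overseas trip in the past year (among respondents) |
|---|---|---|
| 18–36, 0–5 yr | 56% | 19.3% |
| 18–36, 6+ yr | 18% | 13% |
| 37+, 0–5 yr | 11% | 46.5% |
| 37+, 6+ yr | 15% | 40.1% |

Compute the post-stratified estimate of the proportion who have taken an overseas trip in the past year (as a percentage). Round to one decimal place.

Reweight to the known age × years of service distribution:
  18–36, 0–5 yr: 0.56 × 19.3 = 10.808
  18–36, 6+ yr: 0.18 × 13 = 2.34
  37+, 0–5 yr: 0.11 × 46.5 = 5.115
  37+, 6+ yr: 0.15 × 40.1 = 6.015
Post-stratified estimate = 24.278 → 24.3%.

24.3%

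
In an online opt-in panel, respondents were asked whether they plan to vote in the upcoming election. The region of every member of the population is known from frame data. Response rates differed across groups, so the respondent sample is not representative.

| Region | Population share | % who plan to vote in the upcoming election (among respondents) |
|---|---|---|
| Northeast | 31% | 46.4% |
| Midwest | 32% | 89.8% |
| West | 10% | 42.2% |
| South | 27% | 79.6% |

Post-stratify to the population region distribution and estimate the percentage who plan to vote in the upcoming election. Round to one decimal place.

Post-stratification weights by population share, not respondent share:
  Northeast: 0.31 × 46.4 = 14.384
  Midwest: 0.32 × 89.8 = 28.736
  West: 0.1 × 42.2 = 4.22
  South: 0.27 × 79.6 = 21.492
Post-stratified estimate = 68.832 → 68.8%.

68.8%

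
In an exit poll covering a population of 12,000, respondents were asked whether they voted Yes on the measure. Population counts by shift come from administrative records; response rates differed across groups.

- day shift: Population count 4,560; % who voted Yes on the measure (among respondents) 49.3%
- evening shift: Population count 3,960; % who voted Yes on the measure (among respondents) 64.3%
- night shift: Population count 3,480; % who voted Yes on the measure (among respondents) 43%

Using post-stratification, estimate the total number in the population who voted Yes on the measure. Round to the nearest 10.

6,290

Estimated count per cell = population count × respondent percentage:
  day shift: 4,560 × 49.3% = 2248.08
  evening shift: 3,960 × 64.3% = 2546.28
  night shift: 3,480 × 43% = 1496.4
Estimated total = 6290.76 → 6,290.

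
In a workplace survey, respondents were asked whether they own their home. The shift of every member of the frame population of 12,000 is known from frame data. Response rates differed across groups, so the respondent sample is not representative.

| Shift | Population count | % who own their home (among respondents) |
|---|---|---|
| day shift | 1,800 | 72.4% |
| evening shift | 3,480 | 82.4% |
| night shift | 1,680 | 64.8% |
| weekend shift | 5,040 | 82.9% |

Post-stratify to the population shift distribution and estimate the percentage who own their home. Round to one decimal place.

Each cell contributes population-share × respondent value:
  day shift: (1,800/12,000) × 72.4 = 10.86
  evening shift: (3,480/12,000) × 82.4 = 23.896
  night shift: (1,680/12,000) × 64.8 = 9.072
  weekend shift: (5,040/12,000) × 82.9 = 34.818
Post-stratified estimate = 78.646 → 78.6%.

78.6%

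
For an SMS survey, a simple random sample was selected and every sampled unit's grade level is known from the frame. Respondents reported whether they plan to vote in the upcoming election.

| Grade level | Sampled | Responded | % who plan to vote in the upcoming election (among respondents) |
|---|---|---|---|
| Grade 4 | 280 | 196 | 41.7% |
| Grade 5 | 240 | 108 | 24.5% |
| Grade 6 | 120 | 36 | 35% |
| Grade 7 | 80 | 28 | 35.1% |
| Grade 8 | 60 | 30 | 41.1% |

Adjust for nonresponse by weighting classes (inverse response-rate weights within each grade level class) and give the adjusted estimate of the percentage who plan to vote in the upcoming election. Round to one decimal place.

Response rates by class: Grade 4 196/280 = 70%, Grade 5 108/240 = 45%, Grade 6 36/120 = 30%, Grade 7 28/80 = 35%, Grade 8 30/60 = 50%.
Weighting each respondent by the inverse class response rate inflates each class back to its sampled size, so the class weight is n_sampled:
  Grade 4: 280 × 41.7 = 11,676
  Grade 5: 240 × 24.5 = 5880
  Grade 6: 120 × 35 = 4200
  Grade 7: 80 × 35.1 = 2808
  Grade 8: 60 × 41.1 = 2466
Adjusted estimate = 27,030 / 780 = 34.6538 → 34.7%.

34.7%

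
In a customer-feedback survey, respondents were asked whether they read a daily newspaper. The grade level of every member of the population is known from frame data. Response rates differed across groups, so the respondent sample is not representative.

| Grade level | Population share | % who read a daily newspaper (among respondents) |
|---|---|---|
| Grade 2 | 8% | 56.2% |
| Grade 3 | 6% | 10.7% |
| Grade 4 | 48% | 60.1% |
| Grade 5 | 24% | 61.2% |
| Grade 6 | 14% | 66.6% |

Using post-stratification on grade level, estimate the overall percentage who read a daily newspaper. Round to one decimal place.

Post-stratification weights by population share, not respondent share:
  Grade 2: 0.08 × 56.2 = 4.496
  Grade 3: 0.06 × 10.7 = 0.642
  Grade 4: 0.48 × 60.1 = 28.848
  Grade 5: 0.24 × 61.2 = 14.688
  Grade 6: 0.14 × 66.6 = 9.324
Post-stratified estimate = 57.998 → 58.0%.

58.0%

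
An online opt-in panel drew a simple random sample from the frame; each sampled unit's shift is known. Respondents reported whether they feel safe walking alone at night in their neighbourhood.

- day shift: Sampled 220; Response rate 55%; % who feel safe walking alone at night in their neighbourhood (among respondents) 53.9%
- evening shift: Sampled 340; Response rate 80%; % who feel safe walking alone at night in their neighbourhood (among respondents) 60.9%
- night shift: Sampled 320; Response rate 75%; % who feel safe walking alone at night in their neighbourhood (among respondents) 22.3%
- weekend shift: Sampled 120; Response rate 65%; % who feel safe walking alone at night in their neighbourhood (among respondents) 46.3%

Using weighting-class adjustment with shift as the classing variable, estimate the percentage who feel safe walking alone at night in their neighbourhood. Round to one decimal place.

45.3%

Weighting each respondent by the inverse class response rate inflates each class back to its sampled size, so the class weight is n_sampled:
  day shift: 220 × 53.9 = 11,858
  evening shift: 340 × 60.9 = 20,706
  night shift: 320 × 22.3 = 7136
  weekend shift: 120 × 46.3 = 5556
Adjusted estimate = 45,256 / 1,000 = 45.256 → 45.3%.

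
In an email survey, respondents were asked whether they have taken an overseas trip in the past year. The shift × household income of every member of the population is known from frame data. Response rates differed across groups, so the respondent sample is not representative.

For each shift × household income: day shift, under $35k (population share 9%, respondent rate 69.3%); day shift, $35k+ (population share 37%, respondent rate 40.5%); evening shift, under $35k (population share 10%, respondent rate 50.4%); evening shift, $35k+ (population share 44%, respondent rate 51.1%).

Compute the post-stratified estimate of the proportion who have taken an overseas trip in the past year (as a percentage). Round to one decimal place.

48.7%

Each cell contributes population-share × respondent value:
  day shift, under $35k: 0.09 × 69.3 = 6.237
  day shift, $35k+: 0.37 × 40.5 = 14.985
  evening shift, under $35k: 0.1 × 50.4 = 5.04
  evening shift, $35k+: 0.44 × 51.1 = 22.484
Post-stratified estimate = 48.746 → 48.7%.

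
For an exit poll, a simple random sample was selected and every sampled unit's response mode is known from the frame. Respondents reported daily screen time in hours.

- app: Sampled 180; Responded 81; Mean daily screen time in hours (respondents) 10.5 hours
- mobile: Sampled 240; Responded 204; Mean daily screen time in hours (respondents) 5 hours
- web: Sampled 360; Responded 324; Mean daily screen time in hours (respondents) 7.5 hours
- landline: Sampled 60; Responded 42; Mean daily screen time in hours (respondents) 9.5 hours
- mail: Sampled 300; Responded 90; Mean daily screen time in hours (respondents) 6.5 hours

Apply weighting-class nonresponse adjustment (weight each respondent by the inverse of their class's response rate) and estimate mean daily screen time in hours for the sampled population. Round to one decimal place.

Class response rates: app 81/180 = 45%, mobile 204/240 = 85%, web 324/360 = 90%, landline 42/60 = 70%, mail 90/300 = 30%.
Weighting each respondent by the inverse class response rate inflates each class back to its sampled size, so the class weight is n_sampled:
  app: 180 × 10.5 = 1890
  mobile: 240 × 5 = 1200
  web: 360 × 7.5 = 2700
  landline: 60 × 9.5 = 570
  mail: 300 × 6.5 = 1950
Adjusted estimate = 8310 / 1,140 = 7.28947 → 7.3.

7.3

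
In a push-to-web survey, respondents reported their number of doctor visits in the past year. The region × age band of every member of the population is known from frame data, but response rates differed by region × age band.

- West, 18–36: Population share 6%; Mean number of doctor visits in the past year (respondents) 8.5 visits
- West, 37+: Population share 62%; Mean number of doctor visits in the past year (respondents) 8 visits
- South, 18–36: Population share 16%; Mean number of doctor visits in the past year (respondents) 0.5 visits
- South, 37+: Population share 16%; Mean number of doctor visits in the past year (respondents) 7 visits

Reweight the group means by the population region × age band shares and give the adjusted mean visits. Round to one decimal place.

6.7

Each cell contributes population-share × respondent value:
  West, 18–36: 0.06 × 8.5 = 0.51
  West, 37+: 0.62 × 8 = 4.96
  South, 18–36: 0.16 × 0.5 = 0.08
  South, 37+: 0.16 × 7 = 1.12
Post-stratified estimate = 6.67 → 6.7.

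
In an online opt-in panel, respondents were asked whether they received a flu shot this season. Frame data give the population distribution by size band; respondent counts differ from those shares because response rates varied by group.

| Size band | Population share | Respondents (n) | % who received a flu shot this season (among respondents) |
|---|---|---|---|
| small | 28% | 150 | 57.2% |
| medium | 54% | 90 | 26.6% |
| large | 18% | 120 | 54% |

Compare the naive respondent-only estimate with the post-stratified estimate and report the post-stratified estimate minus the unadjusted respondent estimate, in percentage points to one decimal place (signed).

-8.4 percentage points

Without adjustment, the pooled respondent share is:
  (150/360)×57.2 + (90/360)×26.6 + (120/360)×54 = 48.4833%
Post-stratified estimate weights by population shares:
  0.28×57.2 + 0.54×26.6 + 0.18×54 = 40.1%
Difference = 40.1 − 48.4833 = -8.3833 pp.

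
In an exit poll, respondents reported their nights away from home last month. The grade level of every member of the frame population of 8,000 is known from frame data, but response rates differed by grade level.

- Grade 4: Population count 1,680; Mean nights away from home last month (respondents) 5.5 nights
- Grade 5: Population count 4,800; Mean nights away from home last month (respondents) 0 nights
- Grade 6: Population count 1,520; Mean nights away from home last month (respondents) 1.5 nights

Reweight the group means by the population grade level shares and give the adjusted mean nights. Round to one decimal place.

1.4

Weight each group's respondent value by its population share:
  Grade 4: (1,680/8,000) × 5.5 = 1.155
  Grade 5: (4,800/8,000) × 0 = 0
  Grade 6: (1,520/8,000) × 1.5 = 0.285
Post-stratified estimate = 1.44 → 1.4.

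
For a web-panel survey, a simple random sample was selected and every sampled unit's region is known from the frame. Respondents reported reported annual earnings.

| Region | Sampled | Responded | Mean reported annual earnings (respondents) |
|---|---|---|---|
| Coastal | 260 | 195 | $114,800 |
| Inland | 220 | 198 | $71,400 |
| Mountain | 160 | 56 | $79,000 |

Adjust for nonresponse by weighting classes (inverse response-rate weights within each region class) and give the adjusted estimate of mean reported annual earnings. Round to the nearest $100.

Response rates by class: Coastal 195/260 = 75%, Inland 198/220 = 90%, Mountain 56/160 = 35%.
Inverse-response-rate weighting restores each class to its sampled count, so class totals weight by n_sampled:
  Coastal: 260 × 114,800 = 29,848,000
  Inland: 220 × 71,400 = 15,708,000
  Mountain: 160 × 79,000 = 12,640,000
Adjusted estimate = 58,196,000 / 640 = 90931.2 → $90,900.

$90,900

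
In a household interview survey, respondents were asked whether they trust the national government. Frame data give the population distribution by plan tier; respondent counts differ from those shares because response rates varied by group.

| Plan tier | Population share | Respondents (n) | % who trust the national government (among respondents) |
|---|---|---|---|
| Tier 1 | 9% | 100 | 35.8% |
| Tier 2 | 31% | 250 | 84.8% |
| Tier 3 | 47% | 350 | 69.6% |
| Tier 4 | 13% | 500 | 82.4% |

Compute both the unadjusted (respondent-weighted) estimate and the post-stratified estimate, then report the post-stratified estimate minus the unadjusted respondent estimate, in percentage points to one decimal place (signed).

-2.3 percentage points

Unadjusted (pooled respondent) estimate weights by respondent counts:
  (100/1200)×35.8 + (250/1200)×84.8 + (350/1200)×69.6 + (500/1200)×82.4 = 75.2833%
Post-stratifying to population shares instead:
  0.09×35.8 + 0.31×84.8 + 0.47×69.6 + 0.13×82.4 = 72.934%
Difference = 72.934 − 75.2833 = -2.3493 pp.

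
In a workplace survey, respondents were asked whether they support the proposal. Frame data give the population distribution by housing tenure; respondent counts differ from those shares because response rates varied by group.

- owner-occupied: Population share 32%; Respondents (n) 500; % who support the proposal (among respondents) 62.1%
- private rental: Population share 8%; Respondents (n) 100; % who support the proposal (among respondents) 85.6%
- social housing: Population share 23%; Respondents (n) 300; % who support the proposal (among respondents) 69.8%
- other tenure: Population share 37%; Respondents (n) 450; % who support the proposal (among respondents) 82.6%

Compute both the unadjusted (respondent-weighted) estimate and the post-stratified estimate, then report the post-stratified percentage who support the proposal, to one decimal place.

Unadjusted (pooled respondent) estimate weights by respondent counts:
  (500/1350)×62.1 + (100/1350)×85.6 + (300/1350)×69.8 + (450/1350)×82.6 = 72.3852%
Reweighting by population housing tenure shares:
  0.32×62.1 + 0.08×85.6 + 0.23×69.8 + 0.37×82.6 = 73.336%

73.3%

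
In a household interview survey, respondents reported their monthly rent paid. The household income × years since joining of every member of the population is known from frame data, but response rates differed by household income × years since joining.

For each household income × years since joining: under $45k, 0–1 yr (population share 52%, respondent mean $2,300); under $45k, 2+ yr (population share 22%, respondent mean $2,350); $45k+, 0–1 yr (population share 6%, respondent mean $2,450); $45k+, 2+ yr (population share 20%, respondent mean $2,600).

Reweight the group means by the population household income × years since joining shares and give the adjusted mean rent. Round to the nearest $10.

Weight each group's respondent value by its population share:
  under $45k, 0–1 yr: 0.52 × 2300 = 1196
  under $45k, 2+ yr: 0.22 × 2350 = 517
  $45k+, 0–1 yr: 0.06 × 2450 = 147
  $45k+, 2+ yr: 0.2 × 2600 = 520
Post-stratified estimate = 2380 → $2,380.

$2,380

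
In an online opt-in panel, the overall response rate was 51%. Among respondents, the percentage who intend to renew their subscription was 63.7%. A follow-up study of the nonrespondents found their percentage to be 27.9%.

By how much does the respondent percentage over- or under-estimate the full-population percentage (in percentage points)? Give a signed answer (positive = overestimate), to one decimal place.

Nonresponse fraction = 1 − 0.51 = 0.49.
Bias = (nonresponse fraction) × (respondent percentage − nonrespondent percentage)
     = 0.49 × (63.7 − 27.9) = 0.49 × 35.8 = 17.542.

+17.5 percentage points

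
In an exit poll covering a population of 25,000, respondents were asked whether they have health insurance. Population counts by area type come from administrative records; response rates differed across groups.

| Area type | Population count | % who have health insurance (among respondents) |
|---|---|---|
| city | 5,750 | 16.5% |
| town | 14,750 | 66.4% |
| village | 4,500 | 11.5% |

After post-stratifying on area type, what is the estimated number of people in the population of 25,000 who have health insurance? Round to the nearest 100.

Apply each group's respondent rate to its population count:
  city: 5,750 × 16.5% = 948.75
  town: 14,750 × 66.4% = 9794
  village: 4,500 × 11.5% = 517.5
Estimated total = 11260.2 → 11,300.

11,300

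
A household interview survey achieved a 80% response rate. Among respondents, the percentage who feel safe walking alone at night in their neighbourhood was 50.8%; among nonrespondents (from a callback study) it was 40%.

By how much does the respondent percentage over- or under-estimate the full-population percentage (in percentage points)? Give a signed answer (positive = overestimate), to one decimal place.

+2.2 percentage points

Nonresponse fraction = 1 − 0.8 = 0.2.
Bias = (nonresponse fraction) × (respondent percentage − nonrespondent percentage)
     = 0.2 × (50.8 − 40) = 0.2 × 10.8 = 2.16.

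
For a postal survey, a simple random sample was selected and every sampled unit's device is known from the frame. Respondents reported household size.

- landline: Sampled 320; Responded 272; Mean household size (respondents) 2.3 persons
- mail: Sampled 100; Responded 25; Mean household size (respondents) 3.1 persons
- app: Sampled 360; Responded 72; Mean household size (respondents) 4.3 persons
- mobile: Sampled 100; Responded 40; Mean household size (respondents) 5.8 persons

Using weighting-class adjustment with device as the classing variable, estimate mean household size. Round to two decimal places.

3.61

Class response rates: landline 272/320 = 85%, mail 25/100 = 25%, app 72/360 = 20%, mobile 40/100 = 40%.
Inverse-response-rate weighting restores each class to its sampled count, so class totals weight by n_sampled:
  landline: 320 × 2.3 = 736
  mail: 100 × 3.1 = 310
  app: 360 × 4.3 = 1548
  mobile: 100 × 5.8 = 580
Adjusted estimate = 3174 / 880 = 3.60682 → 3.61.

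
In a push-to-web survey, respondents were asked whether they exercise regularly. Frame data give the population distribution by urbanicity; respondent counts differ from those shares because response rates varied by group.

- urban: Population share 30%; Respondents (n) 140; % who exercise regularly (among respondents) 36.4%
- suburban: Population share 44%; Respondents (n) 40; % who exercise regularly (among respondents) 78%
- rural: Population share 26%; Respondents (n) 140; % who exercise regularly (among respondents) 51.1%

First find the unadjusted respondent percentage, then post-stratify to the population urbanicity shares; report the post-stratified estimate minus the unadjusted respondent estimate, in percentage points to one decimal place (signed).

Naive respondent-only estimate (weights = respondent counts):
  (140/320)×36.4 + (40/320)×78 + (140/320)×51.1 = 48.0312%
Post-stratifying to population shares instead:
  0.3×36.4 + 0.44×78 + 0.26×51.1 = 58.526%
Difference = 58.526 − 48.0312 = 10.4948 pp.

+10.5 percentage points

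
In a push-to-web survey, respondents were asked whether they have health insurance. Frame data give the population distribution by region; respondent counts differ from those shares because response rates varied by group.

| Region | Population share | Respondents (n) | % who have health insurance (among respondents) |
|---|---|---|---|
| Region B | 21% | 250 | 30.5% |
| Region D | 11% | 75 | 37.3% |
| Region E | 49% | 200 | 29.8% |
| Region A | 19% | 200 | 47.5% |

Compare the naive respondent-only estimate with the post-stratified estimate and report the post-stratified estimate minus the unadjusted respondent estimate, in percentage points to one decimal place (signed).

-1.6 percentage points

Unadjusted (pooled respondent) estimate weights by respondent counts:
  (250/725)×30.5 + (75/725)×37.3 + (200/725)×29.8 + (200/725)×47.5 = 35.7%
Reweighting by population region shares:
  0.21×30.5 + 0.11×37.3 + 0.49×29.8 + 0.19×47.5 = 34.135%
Difference = 34.135 − 35.7 = -1.565 pp.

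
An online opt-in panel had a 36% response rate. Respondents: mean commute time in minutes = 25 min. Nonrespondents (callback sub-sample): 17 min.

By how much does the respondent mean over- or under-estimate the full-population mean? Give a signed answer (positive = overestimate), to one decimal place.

Nonresponse fraction = 1 − 0.36 = 0.64.
Bias = (nonresponse fraction) × (respondent mean − nonrespondent mean)
     = 0.64 × (25 − 17) = 0.64 × 8 = 5.12.

+5.1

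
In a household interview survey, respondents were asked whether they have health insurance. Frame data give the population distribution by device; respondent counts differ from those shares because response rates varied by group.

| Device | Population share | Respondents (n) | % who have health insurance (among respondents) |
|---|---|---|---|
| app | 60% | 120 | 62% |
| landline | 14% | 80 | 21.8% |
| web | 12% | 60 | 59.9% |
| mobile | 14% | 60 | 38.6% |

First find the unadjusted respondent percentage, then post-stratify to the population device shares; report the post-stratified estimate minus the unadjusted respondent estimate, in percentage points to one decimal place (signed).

+5.7 percentage points

Naive respondent-only estimate (weights = respondent counts):
  (120/320)×62 + (80/320)×21.8 + (60/320)×59.9 + (60/320)×38.6 = 47.1688%
Post-stratifying to population shares instead:
  0.6×62 + 0.14×21.8 + 0.12×59.9 + 0.14×38.6 = 52.844%
Difference = 52.844 − 47.1688 = 5.6752 pp.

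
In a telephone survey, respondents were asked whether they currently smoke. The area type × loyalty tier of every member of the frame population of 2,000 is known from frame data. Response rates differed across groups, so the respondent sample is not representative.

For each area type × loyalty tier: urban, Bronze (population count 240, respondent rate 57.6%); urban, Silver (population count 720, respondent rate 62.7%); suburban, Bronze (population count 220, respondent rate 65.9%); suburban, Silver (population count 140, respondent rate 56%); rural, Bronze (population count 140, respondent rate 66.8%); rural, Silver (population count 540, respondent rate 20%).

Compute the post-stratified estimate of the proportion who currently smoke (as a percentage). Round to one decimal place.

Weight each group's respondent value by its population share:
  urban, Bronze: (240/2,000) × 57.6 = 6.912
  urban, Silver: (720/2,000) × 62.7 = 22.572
  suburban, Bronze: (220/2,000) × 65.9 = 7.249
  suburban, Silver: (140/2,000) × 56 = 3.92
  rural, Bronze: (140/2,000) × 66.8 = 4.676
  rural, Silver: (540/2,000) × 20 = 5.4
Post-stratified estimate = 50.729 → 50.7%.

50.7%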